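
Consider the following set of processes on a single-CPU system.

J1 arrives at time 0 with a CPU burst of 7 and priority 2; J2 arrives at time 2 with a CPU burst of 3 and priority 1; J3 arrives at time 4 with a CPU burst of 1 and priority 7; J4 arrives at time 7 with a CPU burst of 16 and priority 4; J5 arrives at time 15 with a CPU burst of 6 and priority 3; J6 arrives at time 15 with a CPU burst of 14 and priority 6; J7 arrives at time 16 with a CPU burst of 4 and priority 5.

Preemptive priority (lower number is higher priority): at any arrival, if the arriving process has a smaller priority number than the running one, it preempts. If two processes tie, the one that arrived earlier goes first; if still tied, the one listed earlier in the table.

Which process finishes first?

Gantt: | J1 0-2 | J2 2-5 | J1 5-10 | J4 10-15 | J5 15-21 | J4 21-32 | J7 32-36 | J6 36-50 | J3 50-51 |
Completion: J1=10  J2=5  J3=51  J4=32  J5=21  J6=50  J7=36
Turnaround (C−A): J1=10  J2=3  J3=47  J4=25  J5=6  J6=35  J7=20
Finish order: J2 → J1 → J5 → J4 → J7 → J6 → J3

J2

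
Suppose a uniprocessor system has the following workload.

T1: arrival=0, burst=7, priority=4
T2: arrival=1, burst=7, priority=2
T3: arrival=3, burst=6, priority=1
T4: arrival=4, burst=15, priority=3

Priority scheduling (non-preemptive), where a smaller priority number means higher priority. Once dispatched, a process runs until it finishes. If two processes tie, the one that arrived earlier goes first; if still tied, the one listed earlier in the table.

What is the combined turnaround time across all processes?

67

Schedule: | T1 0-7 | T3 7-13 | T2 13-20 | T4 20-35 |
Completion: T1=7  T2=20  T3=13  T4=35
Turnaround = completion − arrival: T1=7, T2=19, T3=10, T4=31
Total turnaround = 7 + 19 + 10 + 31 = 67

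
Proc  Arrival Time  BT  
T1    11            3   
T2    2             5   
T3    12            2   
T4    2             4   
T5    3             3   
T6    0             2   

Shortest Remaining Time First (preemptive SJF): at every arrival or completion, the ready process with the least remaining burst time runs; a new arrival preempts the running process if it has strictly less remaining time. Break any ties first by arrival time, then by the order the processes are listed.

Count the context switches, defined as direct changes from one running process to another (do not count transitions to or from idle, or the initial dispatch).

Gantt: | T6 0-2 | T4 2-6 | T5 6-9 | T2 9-14 | T3 14-16 | T1 16-19 |
Completion: T1=19  T2=14  T3=16  T4=6  T5=9  T6=2

5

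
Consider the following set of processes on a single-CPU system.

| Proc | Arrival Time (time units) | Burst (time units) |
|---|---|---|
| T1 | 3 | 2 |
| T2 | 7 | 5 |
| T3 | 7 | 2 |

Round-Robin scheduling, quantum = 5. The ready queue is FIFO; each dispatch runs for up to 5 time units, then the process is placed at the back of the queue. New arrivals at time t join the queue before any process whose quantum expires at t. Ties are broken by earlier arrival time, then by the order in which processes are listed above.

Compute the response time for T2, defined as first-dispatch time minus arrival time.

0

Schedule: | idle 0-3 | T1 3-5 | idle 5-7 | T2 7-12 | T3 12-14 |
Completion: T1=5  T2=12  T3=14
Turnaround (C−A): T1=2  T2=5  T3=7
Response(T2) = first start − arrival = 7 − 7 = 0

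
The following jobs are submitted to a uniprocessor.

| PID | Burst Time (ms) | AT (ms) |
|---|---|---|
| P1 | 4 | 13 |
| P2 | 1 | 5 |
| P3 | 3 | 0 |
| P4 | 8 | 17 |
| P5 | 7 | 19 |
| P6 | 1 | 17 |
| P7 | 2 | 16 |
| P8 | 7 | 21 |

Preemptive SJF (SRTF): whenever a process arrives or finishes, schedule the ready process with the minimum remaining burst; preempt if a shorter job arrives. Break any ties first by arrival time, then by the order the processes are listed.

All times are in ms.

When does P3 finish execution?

Schedule: | P3 0-3 | idle 3-5 | P2 5-6 | idle 6-13 | P1 13-17 | P6 17-18 | P7 18-20 | P5 20-27 | P8 27-34 | P4 34-42 |
Completion: P1=17  P2=6  P3=3  P4=42  P5=27  P6=18  P7=20  P8=34

3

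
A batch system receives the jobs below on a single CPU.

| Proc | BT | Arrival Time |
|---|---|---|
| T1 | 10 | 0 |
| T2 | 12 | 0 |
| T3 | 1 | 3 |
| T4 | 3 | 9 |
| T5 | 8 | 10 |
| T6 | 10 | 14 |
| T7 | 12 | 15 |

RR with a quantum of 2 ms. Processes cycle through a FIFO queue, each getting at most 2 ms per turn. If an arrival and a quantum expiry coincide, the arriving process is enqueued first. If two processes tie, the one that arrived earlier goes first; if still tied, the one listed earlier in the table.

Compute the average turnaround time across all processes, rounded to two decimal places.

29.14

Timeline: | T1 0-2 | T2 2-4 | T1 4-6 | T3 6-7 | T2 7-9 | T1 9-11 | T4 11-13 | T2 13-15 | T5 15-17 | T1 17-19 | T4 19-20 | T6 20-22 | T7 22-24 | T2 24-26 | T5 26-28 | T1 28-30 | T6 30-32 | T7 32-34 | T2 34-36 | T5 36-38 | T6 38-40 | T7 40-42 | T2 42-44 | T5 44-46 | T6 46-48 | T7 48-50 | T6 50-52 | T7 52-56 |
Completion: T1=30  T2=44  T3=7  T4=20  T5=46  T6=52  T7=56
Turnaround times: T1=30, T2=44, T3=4, T4=11, T5=36, T6=38, T7=41
Average turnaround = (30+44+4+11+36+38+41) / 7 = 204/7 = 29.14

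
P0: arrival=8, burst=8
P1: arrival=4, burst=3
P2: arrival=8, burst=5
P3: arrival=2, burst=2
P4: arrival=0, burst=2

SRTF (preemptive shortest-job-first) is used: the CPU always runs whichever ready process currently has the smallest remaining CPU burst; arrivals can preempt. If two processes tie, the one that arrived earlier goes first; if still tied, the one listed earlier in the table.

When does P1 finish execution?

Gantt: | P4 0-2 | P3 2-4 | P1 4-7 | idle 7-8 | P2 8-13 | P0 13-21 |
Completion: P0=21  P1=7  P2=13  P3=4  P4=2
Turnaround (C−A): P0=13  P1=3  P2=5  P3=2  P4=2

7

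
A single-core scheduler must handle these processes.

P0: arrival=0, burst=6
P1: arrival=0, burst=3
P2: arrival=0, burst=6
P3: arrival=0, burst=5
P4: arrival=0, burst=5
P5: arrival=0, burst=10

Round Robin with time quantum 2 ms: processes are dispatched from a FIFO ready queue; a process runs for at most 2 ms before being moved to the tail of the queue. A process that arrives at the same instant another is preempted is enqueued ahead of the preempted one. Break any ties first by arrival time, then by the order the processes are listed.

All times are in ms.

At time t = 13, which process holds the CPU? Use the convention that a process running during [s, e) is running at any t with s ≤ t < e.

Gantt: | P0 0-2 | P1 2-4 | P2 4-6 | P3 6-8 | P4 8-10 | P5 10-12 | P0 12-14 | P1 14-15 | P2 15-17 | P3 17-19 | P4 19-21 | P5 21-23 | P0 23-25 | P2 25-27 | P3 27-28 | P4 28-29 | P5 29-35 |
Completion: P0=25  P1=15  P2=27  P3=28  P4=29  P5=35
Turnaround (C−A): P0=25  P1=15  P2=27  P3=28  P4=29  P5=35

P0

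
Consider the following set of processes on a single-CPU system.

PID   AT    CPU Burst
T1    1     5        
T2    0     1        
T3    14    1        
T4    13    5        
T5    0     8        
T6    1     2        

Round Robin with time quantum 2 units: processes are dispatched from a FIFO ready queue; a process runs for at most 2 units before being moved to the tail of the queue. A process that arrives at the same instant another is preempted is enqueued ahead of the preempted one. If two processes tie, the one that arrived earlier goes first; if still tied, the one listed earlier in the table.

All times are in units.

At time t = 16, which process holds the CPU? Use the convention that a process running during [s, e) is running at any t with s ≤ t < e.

T5

Timeline: | T2 0-1 | T5 1-3 | T1 3-5 | T6 5-7 | T5 7-9 | T1 9-11 | T5 11-13 | T1 13-14 | T4 14-16 | T5 16-18 | T3 18-19 | T4 19-22 |
Completion: T1=14  T2=1  T3=19  T4=22  T5=18  T6=7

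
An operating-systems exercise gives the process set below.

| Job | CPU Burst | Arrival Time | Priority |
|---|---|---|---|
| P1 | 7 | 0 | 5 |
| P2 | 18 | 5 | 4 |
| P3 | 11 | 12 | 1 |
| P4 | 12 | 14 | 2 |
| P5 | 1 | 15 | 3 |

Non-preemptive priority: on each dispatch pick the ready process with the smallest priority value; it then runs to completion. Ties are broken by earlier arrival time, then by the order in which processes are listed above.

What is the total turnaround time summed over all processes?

Schedule: | P1 0-7 | P2 7-25 | P3 25-36 | P4 36-48 | P5 48-49 |
Completion: P1=7  P2=25  P3=36  P4=48  P5=49
Turnaround = completion − arrival: P1=7, P2=20, P3=24, P4=34, P5=34
Total turnaround = 7 + 20 + 24 + 34 + 34 = 119

119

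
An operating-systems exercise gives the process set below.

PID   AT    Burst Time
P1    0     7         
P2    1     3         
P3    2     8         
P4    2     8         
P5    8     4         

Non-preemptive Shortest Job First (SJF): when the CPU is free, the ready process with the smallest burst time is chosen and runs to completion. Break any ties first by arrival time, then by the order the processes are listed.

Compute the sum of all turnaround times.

Gantt: | P1 0-7 | P2 7-10 | P5 10-14 | P3 14-22 | P4 22-30 |
Completion: P1=7  P2=10  P3=22  P4=30  P5=14
Turnaround (C−A): P1=7  P2=9  P3=20  P4=28  P5=6
Turnaround = completion − arrival: P1=7, P2=9, P3=20, P4=28, P5=6
Total turnaround = 7 + 9 + 20 + 28 + 6 = 70

70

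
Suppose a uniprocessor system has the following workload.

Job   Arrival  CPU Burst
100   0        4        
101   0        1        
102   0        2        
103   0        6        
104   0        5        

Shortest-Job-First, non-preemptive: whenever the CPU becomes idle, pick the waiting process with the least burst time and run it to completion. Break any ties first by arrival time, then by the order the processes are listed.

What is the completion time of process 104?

12

Timeline: | 101 0-1 | 102 1-3 | 100 3-7 | 104 7-12 | 103 12-18 |
Completion: 100=7  101=1  102=3  103=18  104=12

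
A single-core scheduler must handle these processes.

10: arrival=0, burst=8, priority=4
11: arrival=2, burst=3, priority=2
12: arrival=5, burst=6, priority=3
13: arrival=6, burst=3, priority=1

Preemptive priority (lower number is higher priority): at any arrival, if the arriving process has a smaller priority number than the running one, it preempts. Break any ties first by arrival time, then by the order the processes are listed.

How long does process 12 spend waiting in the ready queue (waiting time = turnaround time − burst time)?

Gantt: | 10 0-2 | 11 2-5 | 12 5-6 | 13 6-9 | 12 9-14 | 10 14-20 |
Completion: 10=20  11=5  12=14  13=9
Turnaround (C−A): 10=20  11=3  12=9  13=3
Waiting(12) = turnaround − burst = 9 − 6 = 3

3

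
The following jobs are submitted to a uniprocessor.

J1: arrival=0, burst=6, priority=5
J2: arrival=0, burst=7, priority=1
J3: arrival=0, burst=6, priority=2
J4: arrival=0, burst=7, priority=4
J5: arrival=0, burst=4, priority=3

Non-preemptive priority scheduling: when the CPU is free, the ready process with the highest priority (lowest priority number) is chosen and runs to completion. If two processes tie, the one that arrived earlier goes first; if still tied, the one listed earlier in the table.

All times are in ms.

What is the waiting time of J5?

Timeline: | J2 0-7 | J3 7-13 | J5 13-17 | J4 17-24 | J1 24-30 |
Completion: J1=30  J2=7  J3=13  J4=24  J5=17
Turnaround (C−A): J1=30  J2=7  J3=13  J4=24  J5=17
Waiting(J5) = turnaround − burst = 17 − 4 = 13

13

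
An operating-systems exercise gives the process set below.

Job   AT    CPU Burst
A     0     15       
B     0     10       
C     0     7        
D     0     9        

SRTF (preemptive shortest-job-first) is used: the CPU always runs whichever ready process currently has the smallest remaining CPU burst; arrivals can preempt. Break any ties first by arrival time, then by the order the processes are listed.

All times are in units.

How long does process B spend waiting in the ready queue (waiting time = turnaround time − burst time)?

16

Timeline: | C 0-7 | D 7-16 | B 16-26 | A 26-41 |
Completion: A=41  B=26  C=7  D=16
Turnaround (C−A): A=41  B=26  C=7  D=16
Waiting(B) = turnaround − burst = 26 − 10 = 16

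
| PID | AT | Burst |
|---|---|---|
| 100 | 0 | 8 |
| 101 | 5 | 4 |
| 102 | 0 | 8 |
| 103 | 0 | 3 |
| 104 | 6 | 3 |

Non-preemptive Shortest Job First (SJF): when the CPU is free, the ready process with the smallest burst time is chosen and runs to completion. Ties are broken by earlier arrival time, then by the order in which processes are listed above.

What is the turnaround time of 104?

Schedule: | 103 0-3 | 100 3-11 | 104 11-14 | 101 14-18 | 102 18-26 |
Completion: 100=11  101=18  102=26  103=3  104=14
Turnaround(104) = completion − arrival = 14 − 6 = 8

8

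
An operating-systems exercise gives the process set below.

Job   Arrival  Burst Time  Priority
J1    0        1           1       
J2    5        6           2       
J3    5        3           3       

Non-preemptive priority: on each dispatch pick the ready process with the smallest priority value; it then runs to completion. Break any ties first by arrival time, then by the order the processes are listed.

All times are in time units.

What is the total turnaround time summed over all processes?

16

Gantt: | J1 0-1 | idle 1-5 | J2 5-11 | J3 11-14 |
Completion: J1=1  J2=11  J3=14
Turnaround = completion − arrival: J1=1, J2=6, J3=9
Total turnaround = 1 + 6 + 9 = 16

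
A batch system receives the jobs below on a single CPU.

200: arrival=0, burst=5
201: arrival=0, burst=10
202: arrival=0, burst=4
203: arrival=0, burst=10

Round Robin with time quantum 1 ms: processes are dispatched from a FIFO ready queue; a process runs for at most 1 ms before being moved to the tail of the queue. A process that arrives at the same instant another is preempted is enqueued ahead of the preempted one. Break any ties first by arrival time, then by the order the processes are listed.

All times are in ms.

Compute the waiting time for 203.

Timeline: | 200 0-1 | 201 1-2 | 202 2-3 | 203 3-4 | 200 4-5 | 201 5-6 | 202 6-7 | 203 7-8 | 200 8-9 | 201 9-10 | 202 10-11 | 203 11-12 | 200 12-13 | 201 13-14 | 202 14-15 | 203 15-16 | 200 16-17 | 201 17-18 | 203 18-19 | 201 19-20 | 203 20-21 | 201 21-22 | 203 22-23 | 201 23-24 | 203 24-25 | 201 25-26 | 203 26-27 | 201 27-28 | 203 28-29 |
Completion: 200=17  201=28  202=15  203=29
Turnaround (C−A): 200=17  201=28  202=15  203=29
Waiting(203) = turnaround − burst = 29 − 10 = 19

19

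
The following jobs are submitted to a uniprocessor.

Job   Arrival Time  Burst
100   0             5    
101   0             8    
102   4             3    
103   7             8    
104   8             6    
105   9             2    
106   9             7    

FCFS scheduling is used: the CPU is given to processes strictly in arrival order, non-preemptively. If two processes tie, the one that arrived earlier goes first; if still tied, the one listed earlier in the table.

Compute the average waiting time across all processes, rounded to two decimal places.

11.86

Timeline: | 100 0-5 | 101 5-13 | 102 13-16 | 103 16-24 | 104 24-30 | 105 30-32 | 106 32-39 |
Completion: 100=5  101=13  102=16  103=24  104=30  105=32  106=39
Turnaround (C−A): 100=5  101=13  102=12  103=17  104=22  105=23  106=30
Waiting times: 100=0, 101=5, 102=9, 103=9, 104=16, 105=21, 106=23
Average waiting = (0+5+9+9+16+21+23) / 7 = 83/7 = 11.86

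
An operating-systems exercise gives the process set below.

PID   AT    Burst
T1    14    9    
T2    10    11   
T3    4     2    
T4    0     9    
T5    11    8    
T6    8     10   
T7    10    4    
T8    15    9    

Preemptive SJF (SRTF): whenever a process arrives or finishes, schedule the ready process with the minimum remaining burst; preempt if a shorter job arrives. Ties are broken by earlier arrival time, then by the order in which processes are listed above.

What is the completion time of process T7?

15

Gantt: | T4 0-4 | T3 4-6 | T4 6-11 | T7 11-15 | T5 15-23 | T1 23-32 | T8 32-41 | T6 41-51 | T2 51-62 |
Completion: T1=32  T2=62  T3=6  T4=11  T5=23  T6=51  T7=15  T8=41
Turnaround (C−A): T1=18  T2=52  T3=2  T4=11  T5=12  T6=43  T7=5  T8=26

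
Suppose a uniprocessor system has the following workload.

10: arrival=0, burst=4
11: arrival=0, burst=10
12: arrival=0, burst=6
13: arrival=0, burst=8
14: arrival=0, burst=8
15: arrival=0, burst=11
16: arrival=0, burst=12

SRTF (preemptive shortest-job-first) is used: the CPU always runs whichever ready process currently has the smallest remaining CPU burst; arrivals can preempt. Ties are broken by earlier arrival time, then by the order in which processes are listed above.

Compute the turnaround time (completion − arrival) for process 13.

Timeline: | 10 0-4 | 12 4-10 | 13 10-18 | 14 18-26 | 11 26-36 | 15 36-47 | 16 47-59 |
Completion: 10=4  11=36  12=10  13=18  14=26  15=47  16=59
Turnaround (C−A): 10=4  11=36  12=10  13=18  14=26  15=47  16=59
Turnaround(13) = completion − arrival = 18 − 0 = 18

18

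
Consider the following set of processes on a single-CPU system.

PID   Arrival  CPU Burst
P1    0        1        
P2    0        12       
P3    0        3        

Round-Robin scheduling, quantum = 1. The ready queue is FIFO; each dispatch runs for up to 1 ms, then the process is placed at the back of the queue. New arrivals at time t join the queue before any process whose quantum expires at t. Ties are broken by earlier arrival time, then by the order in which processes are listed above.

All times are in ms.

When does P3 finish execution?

7

Timeline: | P1 0-1 | P2 1-2 | P3 2-3 | P2 3-4 | P3 4-5 | P2 5-6 | P3 6-7 | P2 7-16 |
Completion: P1=1  P2=16  P3=7
Turnaround (C−A): P1=1  P2=16  P3=7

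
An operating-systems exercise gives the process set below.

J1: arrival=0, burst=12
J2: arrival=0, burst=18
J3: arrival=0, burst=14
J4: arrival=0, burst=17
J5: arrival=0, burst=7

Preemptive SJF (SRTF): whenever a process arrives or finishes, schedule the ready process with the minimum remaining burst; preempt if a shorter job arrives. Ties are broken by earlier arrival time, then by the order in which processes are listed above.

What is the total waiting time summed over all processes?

109

Schedule: | J5 0-7 | J1 7-19 | J3 19-33 | J4 33-50 | J2 50-68 |
Completion: J1=19  J2=68  J3=33  J4=50  J5=7
Waiting = turnaround − burst: J1=7, J2=50, J3=19, J4=33, J5=0
Total waiting = 7 + 50 + 19 + 33 + 0 = 109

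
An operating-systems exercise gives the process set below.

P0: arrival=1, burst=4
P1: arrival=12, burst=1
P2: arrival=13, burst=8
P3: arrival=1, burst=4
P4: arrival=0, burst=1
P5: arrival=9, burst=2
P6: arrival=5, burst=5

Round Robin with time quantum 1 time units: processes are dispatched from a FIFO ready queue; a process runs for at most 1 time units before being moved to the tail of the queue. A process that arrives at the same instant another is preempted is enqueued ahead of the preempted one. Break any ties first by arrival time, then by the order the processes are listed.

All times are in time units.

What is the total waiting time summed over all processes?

Schedule: | P4 0-1 | P0 1-2 | P3 2-3 | P0 3-4 | P3 4-5 | P0 5-6 | P6 6-7 | P3 7-8 | P0 8-9 | P6 9-10 | P3 10-11 | P5 11-12 | P6 12-13 | P1 13-14 | P5 14-15 | P2 15-16 | P6 16-17 | P2 17-18 | P6 18-19 | P2 19-25 |
Completion: P0=9  P1=14  P2=25  P3=11  P4=1  P5=15  P6=19
Turnaround (C−A): P0=8  P1=2  P2=12  P3=10  P4=1  P5=6  P6=14
Waiting = turnaround − burst: P0=4, P1=1, P2=4, P3=6, P4=0, P5=4, P6=9
Total waiting = 4 + 1 + 4 + 6 + 0 + 4 + 9 = 28

28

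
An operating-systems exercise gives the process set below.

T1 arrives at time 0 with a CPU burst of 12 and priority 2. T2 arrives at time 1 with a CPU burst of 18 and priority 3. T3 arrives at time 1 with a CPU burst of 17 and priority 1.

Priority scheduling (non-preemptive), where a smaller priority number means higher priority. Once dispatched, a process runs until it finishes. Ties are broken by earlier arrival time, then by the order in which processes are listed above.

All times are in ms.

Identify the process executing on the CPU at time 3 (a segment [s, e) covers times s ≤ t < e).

Timeline: | T1 0-12 | T3 12-29 | T2 29-47 |
Completion: T1=12  T2=47  T3=29
Turnaround (C−A): T1=12  T2=46  T3=28

T1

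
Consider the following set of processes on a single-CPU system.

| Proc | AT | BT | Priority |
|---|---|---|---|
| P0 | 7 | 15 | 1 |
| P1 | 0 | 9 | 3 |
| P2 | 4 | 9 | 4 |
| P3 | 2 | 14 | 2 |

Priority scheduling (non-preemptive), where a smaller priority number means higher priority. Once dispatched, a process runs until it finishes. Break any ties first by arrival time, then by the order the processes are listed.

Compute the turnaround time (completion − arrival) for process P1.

Schedule: | P1 0-9 | P0 9-24 | P3 24-38 | P2 38-47 |
Completion: P0=24  P1=9  P2=47  P3=38
Turnaround (C−A): P0=17  P1=9  P2=43  P3=36
Turnaround(P1) = completion − arrival = 9 − 0 = 9

9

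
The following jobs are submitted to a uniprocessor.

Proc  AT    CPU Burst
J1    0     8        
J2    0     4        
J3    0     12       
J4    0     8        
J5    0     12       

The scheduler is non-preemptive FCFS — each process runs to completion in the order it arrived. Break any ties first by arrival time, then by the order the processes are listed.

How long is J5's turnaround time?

Timeline: | J1 0-8 | J2 8-12 | J3 12-24 | J4 24-32 | J5 32-44 |
Completion: J1=8  J2=12  J3=24  J4=32  J5=44
Turnaround (C−A): J1=8  J2=12  J3=24  J4=32  J5=44
Turnaround(J5) = completion − arrival = 44 − 0 = 44

44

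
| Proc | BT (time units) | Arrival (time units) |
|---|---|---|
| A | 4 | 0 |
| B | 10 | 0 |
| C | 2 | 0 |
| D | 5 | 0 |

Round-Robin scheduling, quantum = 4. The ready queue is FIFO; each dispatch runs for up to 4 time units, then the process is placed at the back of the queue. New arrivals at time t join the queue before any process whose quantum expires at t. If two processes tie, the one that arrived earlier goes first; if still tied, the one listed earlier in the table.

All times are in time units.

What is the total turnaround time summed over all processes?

54

Gantt: | A 0-4 | B 4-8 | C 8-10 | D 10-14 | B 14-18 | D 18-19 | B 19-21 |
Completion: A=4  B=21  C=10  D=19
Turnaround (C−A): A=4  B=21  C=10  D=19
Turnaround = completion − arrival: A=4, B=21, C=10, D=19
Total turnaround = 4 + 21 + 10 + 19 = 54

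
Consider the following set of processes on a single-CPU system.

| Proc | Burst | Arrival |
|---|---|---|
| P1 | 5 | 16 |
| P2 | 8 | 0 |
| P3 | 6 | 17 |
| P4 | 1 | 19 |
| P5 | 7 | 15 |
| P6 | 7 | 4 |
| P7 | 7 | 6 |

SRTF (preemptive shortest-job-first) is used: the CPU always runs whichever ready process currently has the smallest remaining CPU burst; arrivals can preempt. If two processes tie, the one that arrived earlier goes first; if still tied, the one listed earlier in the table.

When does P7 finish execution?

Gantt: | P2 0-8 | P6 8-15 | P7 15-16 | P1 16-19 | P4 19-20 | P1 20-22 | P7 22-28 | P3 28-34 | P5 34-41 |
Completion: P1=22  P2=8  P3=34  P4=20  P5=41  P6=15  P7=28
Turnaround (C−A): P1=6  P2=8  P3=17  P4=1  P5=26  P6=11  P7=22

28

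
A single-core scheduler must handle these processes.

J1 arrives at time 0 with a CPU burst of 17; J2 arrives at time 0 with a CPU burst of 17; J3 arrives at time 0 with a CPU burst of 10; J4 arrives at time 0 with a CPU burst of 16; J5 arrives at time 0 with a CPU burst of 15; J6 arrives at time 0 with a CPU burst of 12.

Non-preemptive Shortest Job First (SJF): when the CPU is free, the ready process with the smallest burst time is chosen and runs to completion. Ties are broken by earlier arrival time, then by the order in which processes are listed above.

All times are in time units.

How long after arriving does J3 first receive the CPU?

Gantt: | J3 0-10 | J6 10-22 | J5 22-37 | J4 37-53 | J1 53-70 | J2 70-87 |
Completion: J1=70  J2=87  J3=10  J4=53  J5=37  J6=22
Response(J3) = first start − arrival = 0 − 0 = 0

0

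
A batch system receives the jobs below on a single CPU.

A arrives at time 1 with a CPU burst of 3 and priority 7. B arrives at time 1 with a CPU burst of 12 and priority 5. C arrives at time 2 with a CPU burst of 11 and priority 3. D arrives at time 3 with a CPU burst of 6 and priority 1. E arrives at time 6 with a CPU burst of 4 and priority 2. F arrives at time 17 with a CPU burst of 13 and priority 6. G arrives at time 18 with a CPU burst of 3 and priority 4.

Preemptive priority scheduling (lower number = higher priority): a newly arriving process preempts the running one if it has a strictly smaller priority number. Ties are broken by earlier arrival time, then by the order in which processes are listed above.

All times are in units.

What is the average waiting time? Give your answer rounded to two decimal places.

15.86

Timeline: | idle 0-1 | B 1-2 | C 2-3 | D 3-9 | E 9-13 | C 13-23 | G 23-26 | B 26-37 | F 37-50 | A 50-53 |
Completion: A=53  B=37  C=23  D=9  E=13  F=50  G=26
Waiting times: A=49, B=24, C=10, D=0, E=3, F=20, G=5
Average waiting = (49+24+10+0+3+20+5) / 7 = 111/7 = 15.86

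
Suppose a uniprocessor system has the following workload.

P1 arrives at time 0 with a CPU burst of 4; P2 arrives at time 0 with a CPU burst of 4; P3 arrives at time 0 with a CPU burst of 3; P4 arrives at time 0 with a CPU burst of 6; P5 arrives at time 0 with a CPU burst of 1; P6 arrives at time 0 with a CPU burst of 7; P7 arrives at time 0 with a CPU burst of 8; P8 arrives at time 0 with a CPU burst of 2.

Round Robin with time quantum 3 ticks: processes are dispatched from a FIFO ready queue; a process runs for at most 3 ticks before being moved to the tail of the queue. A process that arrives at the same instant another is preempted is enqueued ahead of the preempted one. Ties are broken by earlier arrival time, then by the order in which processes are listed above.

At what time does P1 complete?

Timeline: | P1 0-3 | P2 3-6 | P3 6-9 | P4 9-12 | P5 12-13 | P6 13-16 | P7 16-19 | P8 19-21 | P1 21-22 | P2 22-23 | P4 23-26 | P6 26-29 | P7 29-32 | P6 32-33 | P7 33-35 |
Completion: P1=22  P2=23  P3=9  P4=26  P5=13  P6=33  P7=35  P8=21

22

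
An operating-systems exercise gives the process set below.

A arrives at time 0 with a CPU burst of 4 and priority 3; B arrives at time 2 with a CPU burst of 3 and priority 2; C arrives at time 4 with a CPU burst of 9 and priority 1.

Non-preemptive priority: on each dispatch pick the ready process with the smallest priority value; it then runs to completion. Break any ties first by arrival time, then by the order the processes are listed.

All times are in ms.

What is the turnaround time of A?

4

Gantt: | A 0-4 | C 4-13 | B 13-16 |
Completion: A=4  B=16  C=13
Turnaround (C−A): A=4  B=14  C=9
Turnaround(A) = completion − arrival = 4 − 0 = 4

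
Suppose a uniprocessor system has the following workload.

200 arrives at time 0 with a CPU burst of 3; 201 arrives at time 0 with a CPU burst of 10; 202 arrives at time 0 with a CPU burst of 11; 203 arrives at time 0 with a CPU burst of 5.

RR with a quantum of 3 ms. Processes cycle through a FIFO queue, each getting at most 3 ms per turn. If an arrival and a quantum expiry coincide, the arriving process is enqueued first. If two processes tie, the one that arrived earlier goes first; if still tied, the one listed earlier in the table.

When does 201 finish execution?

27

Schedule: | 200 0-3 | 201 3-6 | 202 6-9 | 203 9-12 | 201 12-15 | 202 15-18 | 203 18-20 | 201 20-23 | 202 23-26 | 201 26-27 | 202 27-29 |
Completion: 200=3  201=27  202=29  203=20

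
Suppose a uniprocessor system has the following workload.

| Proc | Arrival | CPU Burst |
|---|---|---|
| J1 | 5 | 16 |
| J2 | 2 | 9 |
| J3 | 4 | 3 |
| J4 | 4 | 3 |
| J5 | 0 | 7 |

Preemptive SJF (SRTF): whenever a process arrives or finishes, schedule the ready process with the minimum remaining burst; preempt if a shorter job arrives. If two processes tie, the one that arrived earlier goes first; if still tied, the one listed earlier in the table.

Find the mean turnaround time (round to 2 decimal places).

15.00

Gantt: | J5 0-7 | J3 7-10 | J4 10-13 | J2 13-22 | J1 22-38 |
Completion: J1=38  J2=22  J3=10  J4=13  J5=7
Turnaround times: J1=33, J2=20, J3=6, J4=9, J5=7
Average turnaround = (33+20+6+9+7) / 5 = 75/5 = 15.00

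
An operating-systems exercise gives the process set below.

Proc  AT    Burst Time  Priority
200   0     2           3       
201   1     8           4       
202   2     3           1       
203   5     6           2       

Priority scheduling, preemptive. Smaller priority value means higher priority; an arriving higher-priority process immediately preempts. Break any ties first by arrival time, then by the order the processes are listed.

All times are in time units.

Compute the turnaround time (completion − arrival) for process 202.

3

Timeline: | 200 0-2 | 202 2-5 | 203 5-11 | 201 11-19 |
Completion: 200=2  201=19  202=5  203=11
Turnaround (C−A): 200=2  201=18  202=3  203=6
Turnaround(202) = completion − arrival = 5 − 2 = 3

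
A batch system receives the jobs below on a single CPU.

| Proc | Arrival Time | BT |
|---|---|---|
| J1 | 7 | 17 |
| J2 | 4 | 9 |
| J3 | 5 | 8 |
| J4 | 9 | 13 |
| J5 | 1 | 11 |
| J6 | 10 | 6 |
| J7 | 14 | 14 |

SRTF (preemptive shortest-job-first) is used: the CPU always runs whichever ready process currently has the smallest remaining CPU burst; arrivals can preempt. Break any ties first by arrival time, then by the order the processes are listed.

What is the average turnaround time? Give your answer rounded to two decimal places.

32.86

Schedule: | idle 0-1 | J5 1-12 | J6 12-18 | J3 18-26 | J2 26-35 | J4 35-48 | J7 48-62 | J1 62-79 |
Completion: J1=79  J2=35  J3=26  J4=48  J5=12  J6=18  J7=62
Turnaround (C−A): J1=72  J2=31  J3=21  J4=39  J5=11  J6=8  J7=48
Turnaround times: J1=72, J2=31, J3=21, J4=39, J5=11, J6=8, J7=48
Average turnaround = (72+31+21+39+11+8+48) / 7 = 230/7 = 32.86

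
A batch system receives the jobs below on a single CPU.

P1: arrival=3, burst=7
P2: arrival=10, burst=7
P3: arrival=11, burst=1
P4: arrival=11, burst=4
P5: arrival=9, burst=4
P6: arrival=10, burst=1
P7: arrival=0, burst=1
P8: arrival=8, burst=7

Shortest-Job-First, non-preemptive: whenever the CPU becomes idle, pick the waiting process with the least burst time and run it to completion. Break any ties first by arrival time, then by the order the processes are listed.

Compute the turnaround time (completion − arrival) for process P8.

Schedule: | P7 0-1 | idle 1-3 | P1 3-10 | P6 10-11 | P3 11-12 | P5 12-16 | P4 16-20 | P8 20-27 | P2 27-34 |
Completion: P1=10  P2=34  P3=12  P4=20  P5=16  P6=11  P7=1  P8=27
Turnaround(P8) = completion − arrival = 27 − 8 = 19

19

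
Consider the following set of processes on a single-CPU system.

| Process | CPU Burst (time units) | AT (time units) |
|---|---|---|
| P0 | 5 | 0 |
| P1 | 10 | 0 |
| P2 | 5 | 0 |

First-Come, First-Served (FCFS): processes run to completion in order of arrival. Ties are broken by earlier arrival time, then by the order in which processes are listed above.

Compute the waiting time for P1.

Gantt: | P0 0-5 | P1 5-15 | P2 15-20 |
Completion: P0=5  P1=15  P2=20
Turnaround (C−A): P0=5  P1=15  P2=20
Waiting(P1) = turnaround − burst = 15 − 10 = 5

5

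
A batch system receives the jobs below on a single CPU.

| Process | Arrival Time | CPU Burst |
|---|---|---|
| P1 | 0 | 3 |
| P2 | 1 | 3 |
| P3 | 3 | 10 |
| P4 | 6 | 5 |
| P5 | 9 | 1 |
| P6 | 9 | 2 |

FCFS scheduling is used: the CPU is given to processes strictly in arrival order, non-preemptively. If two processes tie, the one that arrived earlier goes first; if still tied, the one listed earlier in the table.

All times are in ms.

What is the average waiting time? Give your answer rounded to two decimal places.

Gantt: | P1 0-3 | P2 3-6 | P3 6-16 | P4 16-21 | P5 21-22 | P6 22-24 |
Completion: P1=3  P2=6  P3=16  P4=21  P5=22  P6=24
Turnaround (C−A): P1=3  P2=5  P3=13  P4=15  P5=13  P6=15
Waiting times: P1=0, P2=2, P3=3, P4=10, P5=12, P6=13
Average waiting = (0+2+3+10+12+13) / 6 = 40/6 = 6.67

6.67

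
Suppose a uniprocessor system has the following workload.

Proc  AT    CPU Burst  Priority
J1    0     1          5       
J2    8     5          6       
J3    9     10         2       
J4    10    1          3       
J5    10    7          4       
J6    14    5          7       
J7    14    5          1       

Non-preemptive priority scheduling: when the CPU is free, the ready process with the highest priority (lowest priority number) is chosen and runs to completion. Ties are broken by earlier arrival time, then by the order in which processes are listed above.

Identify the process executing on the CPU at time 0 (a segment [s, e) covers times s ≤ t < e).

J1

Gantt: | J1 0-1 | idle 1-8 | J2 8-13 | J3 13-23 | J7 23-28 | J4 28-29 | J5 29-36 | J6 36-41 |
Completion: J1=1  J2=13  J3=23  J4=29  J5=36  J6=41  J7=28
Turnaround (C−A): J1=1  J2=5  J3=14  J4=19  J5=26  J6=27  J7=14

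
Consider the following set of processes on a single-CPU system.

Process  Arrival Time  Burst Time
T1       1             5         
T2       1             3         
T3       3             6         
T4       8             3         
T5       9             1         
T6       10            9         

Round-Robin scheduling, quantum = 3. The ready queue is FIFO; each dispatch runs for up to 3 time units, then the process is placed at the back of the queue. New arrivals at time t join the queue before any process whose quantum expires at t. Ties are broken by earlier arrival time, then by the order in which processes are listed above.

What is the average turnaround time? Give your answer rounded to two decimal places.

11.33

Timeline: | idle 0-1 | T1 1-4 | T2 4-7 | T3 7-10 | T1 10-12 | T4 12-15 | T5 15-16 | T6 16-19 | T3 19-22 | T6 22-28 |
Completion: T1=12  T2=7  T3=22  T4=15  T5=16  T6=28
Turnaround (C−A): T1=11  T2=6  T3=19  T4=7  T5=7  T6=18
Turnaround times: T1=11, T2=6, T3=19, T4=7, T5=7, T6=18
Average turnaround = (11+6+19+7+7+18) / 6 = 68/6 = 11.33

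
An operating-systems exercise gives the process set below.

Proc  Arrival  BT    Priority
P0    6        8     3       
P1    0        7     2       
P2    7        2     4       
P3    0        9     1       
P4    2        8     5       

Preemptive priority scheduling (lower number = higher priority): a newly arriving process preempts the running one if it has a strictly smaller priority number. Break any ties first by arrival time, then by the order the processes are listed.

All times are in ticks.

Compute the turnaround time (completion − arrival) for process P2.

Schedule: | P3 0-9 | P1 9-16 | P0 16-24 | P2 24-26 | P4 26-34 |
Completion: P0=24  P1=16  P2=26  P3=9  P4=34
Turnaround(P2) = completion − arrival = 26 − 7 = 19

19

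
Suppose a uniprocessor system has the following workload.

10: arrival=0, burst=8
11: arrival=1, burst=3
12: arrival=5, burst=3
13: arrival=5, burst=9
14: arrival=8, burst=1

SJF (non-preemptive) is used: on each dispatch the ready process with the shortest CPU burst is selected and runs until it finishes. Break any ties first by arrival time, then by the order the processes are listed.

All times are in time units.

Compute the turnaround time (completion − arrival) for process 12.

10

Schedule: | 10 0-8 | 14 8-9 | 11 9-12 | 12 12-15 | 13 15-24 |
Completion: 10=8  11=12  12=15  13=24  14=9
Turnaround(12) = completion − arrival = 15 − 5 = 10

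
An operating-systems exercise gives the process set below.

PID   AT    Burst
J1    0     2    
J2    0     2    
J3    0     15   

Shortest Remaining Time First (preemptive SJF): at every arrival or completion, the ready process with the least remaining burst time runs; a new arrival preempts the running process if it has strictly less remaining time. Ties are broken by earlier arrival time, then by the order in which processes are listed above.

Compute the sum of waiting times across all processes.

6

Timeline: | J1 0-2 | J2 2-4 | J3 4-19 |
Completion: J1=2  J2=4  J3=19
Turnaround (C−A): J1=2  J2=4  J3=19
Waiting = turnaround − burst: J1=0, J2=2, J3=4
Total waiting = 0 + 2 + 4 = 6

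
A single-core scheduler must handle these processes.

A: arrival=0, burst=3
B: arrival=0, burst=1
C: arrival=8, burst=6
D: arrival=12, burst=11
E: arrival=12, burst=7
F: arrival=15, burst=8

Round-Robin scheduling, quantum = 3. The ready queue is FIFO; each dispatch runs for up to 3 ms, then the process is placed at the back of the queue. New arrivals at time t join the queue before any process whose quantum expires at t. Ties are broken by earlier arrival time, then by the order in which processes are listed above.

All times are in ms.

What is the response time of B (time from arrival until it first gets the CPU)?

Gantt: | A 0-3 | B 3-4 | idle 4-8 | C 8-14 | D 14-17 | E 17-20 | F 20-23 | D 23-26 | E 26-29 | F 29-32 | D 32-35 | E 35-36 | F 36-38 | D 38-40 |
Completion: A=3  B=4  C=14  D=40  E=36  F=38
Response(B) = first start − arrival = 3 − 0 = 3

3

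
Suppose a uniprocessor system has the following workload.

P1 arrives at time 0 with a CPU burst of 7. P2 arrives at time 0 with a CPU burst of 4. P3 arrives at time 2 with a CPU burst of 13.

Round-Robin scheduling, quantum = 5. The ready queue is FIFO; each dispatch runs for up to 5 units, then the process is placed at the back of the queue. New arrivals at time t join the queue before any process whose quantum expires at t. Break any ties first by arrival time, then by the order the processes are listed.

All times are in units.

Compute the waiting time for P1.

Gantt: | P1 0-5 | P2 5-9 | P3 9-14 | P1 14-16 | P3 16-24 |
Completion: P1=16  P2=9  P3=24
Turnaround (C−A): P1=16  P2=9  P3=22
Waiting(P1) = turnaround − burst = 16 − 7 = 9

9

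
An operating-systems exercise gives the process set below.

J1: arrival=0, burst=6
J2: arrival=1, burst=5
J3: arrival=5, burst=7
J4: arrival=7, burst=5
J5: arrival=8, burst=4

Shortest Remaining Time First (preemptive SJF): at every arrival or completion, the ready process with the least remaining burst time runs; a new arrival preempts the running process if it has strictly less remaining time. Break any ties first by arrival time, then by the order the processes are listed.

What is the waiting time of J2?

5

Gantt: | J1 0-6 | J2 6-11 | J5 11-15 | J4 15-20 | J3 20-27 |
Completion: J1=6  J2=11  J3=27  J4=20  J5=15
Turnaround (C−A): J1=6  J2=10  J3=22  J4=13  J5=7
Waiting(J2) = turnaround − burst = 10 − 5 = 5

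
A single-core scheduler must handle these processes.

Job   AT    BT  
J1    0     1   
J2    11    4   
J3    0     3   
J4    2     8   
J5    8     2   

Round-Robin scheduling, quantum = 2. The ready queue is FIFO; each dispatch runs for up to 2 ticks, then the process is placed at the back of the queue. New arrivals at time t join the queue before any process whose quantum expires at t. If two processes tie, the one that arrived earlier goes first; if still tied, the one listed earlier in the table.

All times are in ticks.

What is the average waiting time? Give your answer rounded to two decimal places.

Gantt: | J1 0-1 | J3 1-3 | J4 3-5 | J3 5-6 | J4 6-8 | J5 8-10 | J4 10-12 | J2 12-14 | J4 14-16 | J2 16-18 |
Completion: J1=1  J2=18  J3=6  J4=16  J5=10
Turnaround (C−A): J1=1  J2=7  J3=6  J4=14  J5=2
Waiting times: J1=0, J2=3, J3=3, J4=6, J5=0
Average waiting = (0+3+3+6+0) / 5 = 12/5 = 2.40

2.40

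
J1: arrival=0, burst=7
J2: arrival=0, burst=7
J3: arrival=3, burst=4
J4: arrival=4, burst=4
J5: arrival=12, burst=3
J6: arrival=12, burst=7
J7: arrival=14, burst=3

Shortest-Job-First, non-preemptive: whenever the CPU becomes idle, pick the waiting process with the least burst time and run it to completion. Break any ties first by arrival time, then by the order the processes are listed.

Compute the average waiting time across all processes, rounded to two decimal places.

Timeline: | J1 0-7 | J3 7-11 | J4 11-15 | J5 15-18 | J7 18-21 | J2 21-28 | J6 28-35 |
Completion: J1=7  J2=28  J3=11  J4=15  J5=18  J6=35  J7=21
Waiting times: J1=0, J2=21, J3=4, J4=7, J5=3, J6=16, J7=4
Average waiting = (0+21+4+7+3+16+4) / 7 = 55/7 = 7.86

7.86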